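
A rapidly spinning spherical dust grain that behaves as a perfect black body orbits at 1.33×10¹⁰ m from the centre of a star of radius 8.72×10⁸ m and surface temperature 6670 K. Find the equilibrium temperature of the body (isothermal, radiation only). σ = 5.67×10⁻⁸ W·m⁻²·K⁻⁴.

The star's surface emits σT_*⁴; at distance d the flux is S = σT_*⁴(R_*/d)².
S = 5.67×10⁻⁸·(6670)⁴·(8.72×10⁸/1.33×10¹⁰)² = 4.824×10⁵ W/m².
For an isothermal sphere T⁴ = (1−a)S/(4σ) = 2.127×10¹² K⁴.

T ≈ 1210 K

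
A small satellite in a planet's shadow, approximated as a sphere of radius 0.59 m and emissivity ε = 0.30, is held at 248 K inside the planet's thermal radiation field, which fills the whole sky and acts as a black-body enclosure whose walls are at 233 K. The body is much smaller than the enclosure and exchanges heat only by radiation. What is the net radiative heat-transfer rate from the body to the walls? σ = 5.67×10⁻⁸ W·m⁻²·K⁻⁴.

For a small grey body in a large enclosure: P_net = εσA(T_body⁴ − T_wall⁴).
A = 4πr² = 4.374 m²; T_body⁴ − T_wall⁴ = 3.783×10⁹ − 2.947×10⁹ = 8.354×10⁸ K⁴.
|P_net| = 0.30·5.67×10⁻⁸·4.374·8.354×10⁸.

P_net ≈ 62.2 W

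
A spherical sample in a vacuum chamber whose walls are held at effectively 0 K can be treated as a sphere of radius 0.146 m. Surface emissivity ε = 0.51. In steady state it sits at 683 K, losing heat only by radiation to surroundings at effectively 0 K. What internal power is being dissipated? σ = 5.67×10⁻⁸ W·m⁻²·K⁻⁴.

P ≈ 1690 W

Steady state: P = εσA T⁴.
A = 4πr² = 0.2679 m²; T⁴ = (683)⁴ = 2.176×10¹¹ K⁴.
P = 0.51 × 5.67×10⁻⁸ × 0.2679 × 2.176×10¹¹.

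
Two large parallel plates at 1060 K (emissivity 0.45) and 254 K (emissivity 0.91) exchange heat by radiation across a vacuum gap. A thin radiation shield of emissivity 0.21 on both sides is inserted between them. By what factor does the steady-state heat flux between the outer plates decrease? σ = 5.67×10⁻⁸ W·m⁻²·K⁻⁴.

factor ≈ 4.67

Without shield: q₀ = σΔ(T⁴)/(1/ε₁+1/ε₂−1) with denominator 2.321.
With shield the two gaps are in series; the resistances add: (1/ε₁+1/ε_s−1)+(1/ε_s+1/ε₂−1) = 5.984+4.861 = 10.84.
Heat-flux ratio q₀/q = 10.84/2.321.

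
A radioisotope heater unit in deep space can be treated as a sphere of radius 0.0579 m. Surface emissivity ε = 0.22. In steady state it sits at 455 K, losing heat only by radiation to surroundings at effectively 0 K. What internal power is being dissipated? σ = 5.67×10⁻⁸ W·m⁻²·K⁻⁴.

P ≈ 22.5 W

Steady state: P = εσA T⁴.
A = 4πr² = 0.04213 m²; T⁴ = (455)⁴ = 4.286×10¹⁰ K⁴.
P = 0.22 × 5.67×10⁻⁸ × 0.04213 × 4.286×10¹⁰.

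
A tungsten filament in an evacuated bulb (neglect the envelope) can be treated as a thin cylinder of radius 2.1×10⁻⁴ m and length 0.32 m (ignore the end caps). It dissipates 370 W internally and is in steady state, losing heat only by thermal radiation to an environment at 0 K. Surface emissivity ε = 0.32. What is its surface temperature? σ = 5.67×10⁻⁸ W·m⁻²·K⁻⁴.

Steady state: internal power = radiated power, P = εσA T⁴.
Radiating area A = 2πrL = 4.222×10⁻⁴ m².
T⁴ = P/(εσA) = 370/(0.32·5.67×10⁻⁸·4.222×10⁻⁴) = 4.830×10¹³ K⁴.
T = (4.830×10¹³)^(1/4).

T ≈ 2640 K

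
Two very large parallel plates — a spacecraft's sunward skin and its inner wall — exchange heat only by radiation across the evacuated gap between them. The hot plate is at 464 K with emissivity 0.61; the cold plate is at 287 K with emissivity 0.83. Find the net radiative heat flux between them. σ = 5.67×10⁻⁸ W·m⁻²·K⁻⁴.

q ≈ 1220 W/m²

For two infinite grey parallel plates, q = σ(T₁⁴ − T₂⁴)/(1/ε₁ + 1/ε₂ − 1).
T₁⁴ − T₂⁴ = 4.635×10¹⁰ − 6.785×10⁹ = 3.957×10¹⁰ K⁴.
1/ε₁ + 1/ε₂ − 1 = 1.639 + 1.205 − 1 = 1.844.
q = 5.67×10⁻⁸ × 3.957×10¹⁰ / 1.844.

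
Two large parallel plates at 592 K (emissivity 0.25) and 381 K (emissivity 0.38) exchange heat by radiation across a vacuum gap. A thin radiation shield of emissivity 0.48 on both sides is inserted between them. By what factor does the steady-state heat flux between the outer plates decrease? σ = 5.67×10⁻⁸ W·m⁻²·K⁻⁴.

Without shield: q₀ = σΔ(T⁴)/(1/ε₁+1/ε₂−1) with denominator 5.632.
With shield the two gaps are in series; the resistances add: (1/ε₁+1/ε_s−1)+(1/ε_s+1/ε₂−1) = 5.083+3.715 = 8.798.
Heat-flux ratio q₀/q = 8.798/5.632.

factor ≈ 1.56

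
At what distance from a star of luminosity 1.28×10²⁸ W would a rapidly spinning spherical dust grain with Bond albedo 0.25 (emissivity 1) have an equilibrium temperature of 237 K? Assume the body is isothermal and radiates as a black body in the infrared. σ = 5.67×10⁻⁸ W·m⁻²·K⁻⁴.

d ≈ 1.03×10¹² m

For an isothermal black-emitting sphere, (1−a)S·πr² = σ·4πr²·T⁴ ⇒ S = 4σT⁴/(1−a).
S = 4·5.67×10⁻⁸·(237)⁴/0.750 = 954.1 W/m².
Flux falls as S = L/(4πd²), so d = √(L/(4πS)) = √(1.28×10²⁸/(4π·954.1)).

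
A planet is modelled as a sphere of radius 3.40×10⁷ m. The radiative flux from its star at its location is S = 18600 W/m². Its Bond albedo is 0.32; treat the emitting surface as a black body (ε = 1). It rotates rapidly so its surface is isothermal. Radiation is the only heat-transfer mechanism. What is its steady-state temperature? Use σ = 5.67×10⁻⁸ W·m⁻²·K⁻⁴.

At equilibrium, absorbed power = emitted power.
Absorbing cross-section = πr² = 3.632×10¹⁵ m²; emitting surface = 4πr² = 1.453×10¹⁶ m² (ratio 4).
(1−a)S·A_cross = εσ·A_surf·T⁴  ⇒  T⁴ = (1−a)S/(4σ).
T⁴ = 0.680·18600/(4·5.67×10⁻⁸) = 5.577×10¹⁰ K⁴.
T = (5.577×10¹⁰)^(1/4).

T ≈ 486 K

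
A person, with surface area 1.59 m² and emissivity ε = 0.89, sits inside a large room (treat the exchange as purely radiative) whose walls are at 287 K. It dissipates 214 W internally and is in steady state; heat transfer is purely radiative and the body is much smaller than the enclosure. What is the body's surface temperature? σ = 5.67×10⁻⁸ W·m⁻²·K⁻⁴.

For a small grey body in a large enclosure, net radiated power = εσA(T⁴ − T_w⁴).
Steady state: P = εσA(T⁴ − T_w⁴) with A = 1.59 m².
T⁴ = P/(εσA) + T_w⁴ = 214/(0.89·5.67×10⁻⁸·1.590) + (287)⁴
    = 2.667×10⁹ + 6.785×10⁹ = 9.452×10⁹ K⁴.

T ≈ 312 K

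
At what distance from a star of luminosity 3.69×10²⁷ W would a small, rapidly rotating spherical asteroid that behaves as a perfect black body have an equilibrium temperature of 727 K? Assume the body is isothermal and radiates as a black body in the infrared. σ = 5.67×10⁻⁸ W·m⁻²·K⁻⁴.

For an isothermal black-emitting sphere, (1−a)S·πr² = σ·4πr²·T⁴ ⇒ S = 4σT⁴/(1−a).
S = 4·5.67×10⁻⁸·(727)⁴/1.00 = 63350 W/m².
Flux falls as S = L/(4πd²), so d = √(L/(4πS)) = √(3.69×10²⁷/(4π·63350)).

d ≈ 6.81×10¹⁰ m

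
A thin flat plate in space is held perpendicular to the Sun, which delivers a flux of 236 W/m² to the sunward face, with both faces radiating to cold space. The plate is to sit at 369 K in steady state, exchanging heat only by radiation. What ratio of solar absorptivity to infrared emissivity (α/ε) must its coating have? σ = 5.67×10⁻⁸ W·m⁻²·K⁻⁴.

α/ε ≈ 8.91

Balance: αS·A = εσ·2A·T⁴ ⇒ α/ε = 2σT⁴/S.
α/ε = 2·5.67×10⁻⁸·(369)⁴/236 = 2·5.67×10⁻⁸·1.854×10¹⁰/236.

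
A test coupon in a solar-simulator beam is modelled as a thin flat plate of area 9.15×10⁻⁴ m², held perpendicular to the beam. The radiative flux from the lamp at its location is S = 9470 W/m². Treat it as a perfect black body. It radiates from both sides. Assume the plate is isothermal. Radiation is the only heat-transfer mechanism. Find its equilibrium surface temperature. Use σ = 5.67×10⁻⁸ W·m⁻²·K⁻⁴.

T ≈ 538 K

At equilibrium, absorbed power = emitted power.
Absorbing cross-section = A = 9.150×10⁻⁴ m²; emitting surface = 2A = 0.001830 m² (ratio 2).
S·A_cross = εσ·A_surf·T⁴  ⇒  T⁴ = S/(2σ).
T⁴ = 1.00·9470/(2·5.67×10⁻⁸) = 8.351×10¹⁰ K⁴.
T = (8.351×10¹⁰)^(1/4).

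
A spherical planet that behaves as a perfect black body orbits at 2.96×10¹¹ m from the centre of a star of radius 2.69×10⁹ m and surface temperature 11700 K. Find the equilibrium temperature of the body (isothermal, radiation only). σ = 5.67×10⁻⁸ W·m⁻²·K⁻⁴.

The star's surface emits σT_*⁴; at distance d the flux is S = σT_*⁴(R_*/d)².
S = 5.67×10⁻⁸·(11700)⁴·(2.69×10⁹/2.96×10¹¹)² = 87750 W/m².
For an isothermal sphere T⁴ = (1−a)S/(4σ) = 3.869×10¹¹ K⁴.

T ≈ 789 K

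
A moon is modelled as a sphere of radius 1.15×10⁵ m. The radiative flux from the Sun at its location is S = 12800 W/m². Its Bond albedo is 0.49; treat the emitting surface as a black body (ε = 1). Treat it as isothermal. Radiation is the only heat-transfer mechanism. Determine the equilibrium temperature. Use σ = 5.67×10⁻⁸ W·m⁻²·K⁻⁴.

T ≈ 412 K

At equilibrium, absorbed power = emitted power.
Absorbing cross-section = πr² = 4.155×10¹⁰ m²; emitting surface = 4πr² = 1.662×10¹¹ m² (ratio 4).
(1−a)S·A_cross = εσ·A_surf·T⁴  ⇒  T⁴ = (1−a)S/(4σ).
T⁴ = 0.510·12800/(4·5.67×10⁻⁸) = 2.878×10¹⁰ K⁴.
T = (2.878×10¹⁰)^(1/4).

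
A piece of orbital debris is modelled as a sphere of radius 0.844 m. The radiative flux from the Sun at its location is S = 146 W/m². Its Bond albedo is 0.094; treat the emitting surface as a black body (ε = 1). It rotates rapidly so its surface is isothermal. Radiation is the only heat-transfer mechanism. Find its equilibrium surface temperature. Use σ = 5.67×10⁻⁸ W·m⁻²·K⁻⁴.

At equilibrium, absorbed power = emitted power.
Absorbing cross-section = πr² = 2.238 m²; emitting surface = 4πr² = 8.951 m² (ratio 4).
(1−a)S·A_cross = εσ·A_surf·T⁴  ⇒  T⁴ = (1−a)S/(4σ).
T⁴ = 0.906·146/(4·5.67×10⁻⁸) = 5.832×10⁸ K⁴.
T = (5.832×10⁸)^(1/4).

T ≈ 155 K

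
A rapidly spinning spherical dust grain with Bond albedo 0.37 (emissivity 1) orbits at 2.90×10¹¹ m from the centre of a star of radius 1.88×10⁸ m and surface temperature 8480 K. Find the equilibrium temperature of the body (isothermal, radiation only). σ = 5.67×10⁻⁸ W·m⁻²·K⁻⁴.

T ≈ 136 K

The star's surface emits σT_*⁴; at distance d the flux is S = σT_*⁴(R_*/d)².
S = 5.67×10⁻⁸·(8480)⁴·(1.88×10⁸/2.90×10¹¹)² = 123.2 W/m².
For an isothermal sphere T⁴ = (1−a)S/(4σ) = 3.423×10⁸ K⁴.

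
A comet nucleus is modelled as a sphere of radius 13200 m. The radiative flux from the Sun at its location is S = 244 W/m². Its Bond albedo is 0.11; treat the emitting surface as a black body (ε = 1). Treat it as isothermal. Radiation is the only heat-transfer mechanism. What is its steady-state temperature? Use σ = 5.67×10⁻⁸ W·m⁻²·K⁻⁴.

At equilibrium, absorbed power = emitted power.
Absorbing cross-section = πr² = 5.474×10⁸ m²; emitting surface = 4πr² = 2.190×10⁹ m² (ratio 4).
(1−a)S·A_cross = εσ·A_surf·T⁴  ⇒  T⁴ = (1−a)S/(4σ).
T⁴ = 0.890·244/(4·5.67×10⁻⁸) = 9.575×10⁸ K⁴.
T = (9.575×10⁸)^(1/4).

T ≈ 176 K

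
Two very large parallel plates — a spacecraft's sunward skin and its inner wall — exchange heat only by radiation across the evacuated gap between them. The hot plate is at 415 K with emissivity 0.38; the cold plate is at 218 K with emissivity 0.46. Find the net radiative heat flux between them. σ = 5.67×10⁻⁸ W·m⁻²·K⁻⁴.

For two infinite grey parallel plates, q = σ(T₁⁴ − T₂⁴)/(1/ε₁ + 1/ε₂ − 1).
T₁⁴ − T₂⁴ = 2.966×10¹⁰ − 2.259×10⁹ = 2.740×10¹⁰ K⁴.
1/ε₁ + 1/ε₂ − 1 = 2.632 + 2.174 − 1 = 3.805.
q = 5.67×10⁻⁸ × 2.740×10¹⁰ / 3.805.

q ≈ 408 W/m²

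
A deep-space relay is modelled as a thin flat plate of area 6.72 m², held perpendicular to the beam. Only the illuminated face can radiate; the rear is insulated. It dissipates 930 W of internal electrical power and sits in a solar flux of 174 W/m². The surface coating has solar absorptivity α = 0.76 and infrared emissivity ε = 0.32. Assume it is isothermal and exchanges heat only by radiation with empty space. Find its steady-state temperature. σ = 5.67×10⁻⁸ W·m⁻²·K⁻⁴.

T ≈ 349 K

At steady state, absorbed solar power + internal power = radiated power.
Absorbed: α·S·A_cross = 0.76·174·6.720 = 888.7 W (cross-section A).
Total input = 888.7 + 930 = 1819 W.
Radiated: εσ·A_surf·T⁴ with A_surf = A = 6.720 m².
T⁴ = 1819/(0.32·5.67×10⁻⁸·6.720) = 1.492×10¹⁰ K⁴.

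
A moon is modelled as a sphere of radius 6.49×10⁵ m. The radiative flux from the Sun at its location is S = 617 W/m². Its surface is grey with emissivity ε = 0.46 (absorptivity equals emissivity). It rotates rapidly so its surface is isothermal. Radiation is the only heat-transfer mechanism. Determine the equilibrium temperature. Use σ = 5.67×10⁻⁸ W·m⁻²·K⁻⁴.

At equilibrium, absorbed power = emitted power.
Absorbing cross-section = πr² = 1.323×10¹² m²; emitting surface = 4πr² = 5.293×10¹² m² (ratio 4).
εS·A_cross = εσ·A_surf·T⁴  ⇒  T⁴ = S/(4σ)   (ε cancels).
T⁴ = 617/(4·5.67×10⁻⁸) = 2.720×10⁹ K⁴.
T = (2.720×10⁹)^(1/4).

T ≈ 228 K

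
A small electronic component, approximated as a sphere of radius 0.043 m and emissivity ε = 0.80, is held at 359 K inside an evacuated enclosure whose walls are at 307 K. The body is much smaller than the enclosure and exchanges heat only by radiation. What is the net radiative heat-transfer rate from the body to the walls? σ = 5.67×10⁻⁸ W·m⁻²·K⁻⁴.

For a small grey body in a large enclosure: P_net = εσA(T_body⁴ − T_wall⁴).
A = 4πr² = 0.02324 m²; T_body⁴ − T_wall⁴ = 1.661×10¹⁰ − 8.883×10⁹ = 7.727×10⁹ K⁴.
|P_net| = 0.80·5.67×10⁻⁸·0.02324·7.727×10⁹.

P_net ≈ 8.14 W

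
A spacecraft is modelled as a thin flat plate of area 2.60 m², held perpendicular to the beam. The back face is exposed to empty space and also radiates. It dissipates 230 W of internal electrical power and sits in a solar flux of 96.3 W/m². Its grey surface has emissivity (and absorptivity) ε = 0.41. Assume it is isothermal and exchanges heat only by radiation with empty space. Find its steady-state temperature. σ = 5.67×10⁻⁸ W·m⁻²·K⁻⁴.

At steady state, absorbed solar power + internal power = radiated power.
Absorbed: α·S·A_cross = 0.41·96.3·2.600 = 102.7 W (cross-section A).
Total input = 102.7 + 230 = 332.7 W.
Radiated: εσ·A_surf·T⁴ with A_surf = 2A = 5.200 m².
T⁴ = 332.7/(0.41·5.67×10⁻⁸·5.200) = 2.752×10⁹ K⁴.

T ≈ 229 K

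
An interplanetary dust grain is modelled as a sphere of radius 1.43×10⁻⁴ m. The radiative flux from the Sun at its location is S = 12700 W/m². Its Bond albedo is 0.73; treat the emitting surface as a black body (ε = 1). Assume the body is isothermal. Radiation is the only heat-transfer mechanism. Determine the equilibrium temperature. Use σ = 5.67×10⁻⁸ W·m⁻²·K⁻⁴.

At equilibrium, absorbed power = emitted power.
Absorbing cross-section = πr² = 6.424×10⁻⁸ m²; emitting surface = 4πr² = 2.570×10⁻⁷ m² (ratio 4).
(1−a)S·A_cross = εσ·A_surf·T⁴  ⇒  T⁴ = (1−a)S/(4σ).
T⁴ = 0.270·12700/(4·5.67×10⁻⁸) = 1.512×10¹⁰ K⁴.
T = (1.512×10¹⁰)^(1/4).

T ≈ 351 K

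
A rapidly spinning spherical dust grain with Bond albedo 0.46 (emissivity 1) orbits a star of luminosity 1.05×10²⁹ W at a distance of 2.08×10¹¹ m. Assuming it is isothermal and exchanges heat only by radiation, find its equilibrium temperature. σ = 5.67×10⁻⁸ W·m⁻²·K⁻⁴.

T ≈ 823 K

First find the stellar flux at distance d: S = L/(4πd²) = 1.05×10²⁹/(4π·(2.08×10¹¹)²) = 1.931×10⁵ W/m².
For an isothermal sphere, absorbed (1−a)S·πr² = emitted σ·4πr²·T⁴, so T⁴ = (1−a)S/(4σ).
T⁴ = 0.540·1.931×10⁵/(4·5.67×10⁻⁸) = 4.598×10¹¹ K⁴.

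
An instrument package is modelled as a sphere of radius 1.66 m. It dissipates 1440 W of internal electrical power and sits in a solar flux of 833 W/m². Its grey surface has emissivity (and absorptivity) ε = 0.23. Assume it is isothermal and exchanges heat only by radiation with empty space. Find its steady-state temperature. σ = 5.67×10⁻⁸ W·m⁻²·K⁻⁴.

T ≈ 288 K

At steady state, absorbed solar power + internal power = radiated power.
Absorbed: α·S·A_cross = 0.23·833·8.657 = 1659 W (cross-section πr²).
Total input = 1659 + 1440 = 3099 W.
Radiated: εσ·A_surf·T⁴ with A_surf = 4πr² = 34.63 m².
T⁴ = 3099/(0.23·5.67×10⁻⁸·34.63) = 6.862×10⁹ K⁴.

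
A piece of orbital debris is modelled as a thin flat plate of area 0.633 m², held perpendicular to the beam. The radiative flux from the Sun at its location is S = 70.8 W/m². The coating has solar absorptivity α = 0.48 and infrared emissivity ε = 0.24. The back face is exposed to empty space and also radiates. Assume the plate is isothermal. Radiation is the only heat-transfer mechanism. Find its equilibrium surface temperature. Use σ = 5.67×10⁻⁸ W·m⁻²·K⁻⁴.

T ≈ 188 K

At equilibrium, absorbed power = emitted power.
Absorbing cross-section = A = 0.6330 m²; emitting surface = 2A = 1.266 m² (ratio 2).
αS·A_cross = εσ·A_surf·T⁴  ⇒  T⁴ = αS/(ε·2σ).
T⁴ = 0.480·70.8/(0.24·2·5.67×10⁻⁸) = 1.249×10⁹ K⁴.
T = (1.249×10⁹)^(1/4).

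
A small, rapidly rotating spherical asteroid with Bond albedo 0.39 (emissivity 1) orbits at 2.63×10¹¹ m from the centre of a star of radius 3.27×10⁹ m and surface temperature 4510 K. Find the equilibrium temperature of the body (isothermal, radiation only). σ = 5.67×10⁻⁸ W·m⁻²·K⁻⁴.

The star's surface emits σT_*⁴; at distance d the flux is S = σT_*⁴(R_*/d)².
S = 5.67×10⁻⁸·(4510)⁴·(3.27×10⁹/2.63×10¹¹)² = 3626 W/m².
For an isothermal sphere T⁴ = (1−a)S/(4σ) = 9.753×10⁹ K⁴.

T ≈ 314 K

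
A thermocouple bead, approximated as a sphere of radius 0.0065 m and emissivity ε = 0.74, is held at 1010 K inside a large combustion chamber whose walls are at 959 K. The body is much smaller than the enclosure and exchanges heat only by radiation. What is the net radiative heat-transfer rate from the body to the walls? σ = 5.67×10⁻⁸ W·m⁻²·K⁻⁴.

P_net ≈ 4.34 W

For a small grey body in a large enclosure: P_net = εσA(T_body⁴ − T_wall⁴).
A = 4πr² = 5.309×10⁻⁴ m²; T_body⁴ − T_wall⁴ = 1.041×10¹² − 8.458×10¹¹ = 1.948×10¹¹ K⁴.
|P_net| = 0.74·5.67×10⁻⁸·5.309×10⁻⁴·1.948×10¹¹.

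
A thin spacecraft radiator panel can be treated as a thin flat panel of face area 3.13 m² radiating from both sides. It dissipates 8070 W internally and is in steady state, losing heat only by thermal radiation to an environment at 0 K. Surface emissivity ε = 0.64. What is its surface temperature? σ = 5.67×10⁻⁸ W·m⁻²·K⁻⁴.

Steady state: internal power = radiated power, P = εσA T⁴.
Radiating area A = 2·3.13 = 6.260 m².
T⁴ = P/(εσA) = 8070/(0.64·5.67×10⁻⁸·6.260) = 3.553×10¹⁰ K⁴.
T = (3.553×10¹⁰)^(1/4).

T ≈ 434 K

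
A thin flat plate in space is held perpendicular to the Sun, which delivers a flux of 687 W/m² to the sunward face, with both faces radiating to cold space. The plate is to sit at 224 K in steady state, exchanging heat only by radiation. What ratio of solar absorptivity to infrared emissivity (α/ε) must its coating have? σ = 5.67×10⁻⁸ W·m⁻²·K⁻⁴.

α/ε ≈ 0.416

Balance: αS·A = εσ·2A·T⁴ ⇒ α/ε = 2σT⁴/S.
α/ε = 2·5.67×10⁻⁸·(224)⁴/687 = 2·5.67×10⁻⁸·2.518×10⁹/687.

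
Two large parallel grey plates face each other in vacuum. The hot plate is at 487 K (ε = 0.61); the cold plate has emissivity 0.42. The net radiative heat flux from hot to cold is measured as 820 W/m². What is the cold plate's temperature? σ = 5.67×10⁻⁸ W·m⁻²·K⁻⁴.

T₂ ≈ 335 K

q = σ(T₁⁴ − T₂⁴)/(1/ε₁ + 1/ε₂ − 1); denominator = 3.020.
T₂⁴ = T₁⁴ − q·(1/ε₁+1/ε₂−1)/σ = 5.625×10¹⁰ − 820·3.020/5.67×10⁻⁸
    = 1.257×10¹⁰ K⁴.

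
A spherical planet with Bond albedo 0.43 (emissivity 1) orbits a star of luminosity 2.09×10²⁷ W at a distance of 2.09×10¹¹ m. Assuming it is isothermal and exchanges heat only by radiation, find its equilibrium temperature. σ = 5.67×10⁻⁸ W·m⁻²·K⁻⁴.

T ≈ 313 K

First find the stellar flux at distance d: S = L/(4πd²) = 2.09×10²⁷/(4π·(2.09×10¹¹)²) = 3808 W/m².
For an isothermal sphere, absorbed (1−a)S·πr² = emitted σ·4πr²·T⁴, so T⁴ = (1−a)S/(4σ).
T⁴ = 0.570·3808/(4·5.67×10⁻⁸) = 9.569×10⁹ K⁴.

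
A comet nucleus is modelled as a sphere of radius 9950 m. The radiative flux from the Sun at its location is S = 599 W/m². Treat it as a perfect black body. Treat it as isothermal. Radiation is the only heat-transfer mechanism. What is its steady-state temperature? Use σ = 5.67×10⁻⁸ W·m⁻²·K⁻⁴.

At equilibrium, absorbed power = emitted power.
Absorbing cross-section = πr² = 3.110×10⁸ m²; emitting surface = 4πr² = 1.244×10⁹ m² (ratio 4).
S·A_cross = εσ·A_surf·T⁴  ⇒  T⁴ = S/(4σ).
T⁴ = 1.00·599/(4·5.67×10⁻⁸) = 2.641×10⁹ K⁴.
T = (2.641×10⁹)^(1/4).

T ≈ 227 K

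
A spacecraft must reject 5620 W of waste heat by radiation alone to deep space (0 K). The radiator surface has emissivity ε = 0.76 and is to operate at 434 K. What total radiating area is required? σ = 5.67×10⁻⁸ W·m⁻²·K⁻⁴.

A ≈ 3.68 m²

P = εσA T⁴ ⇒ A = P/(εσT⁴).
T⁴ = 3.548×10¹⁰ K⁴.
A = 5620/(0.76 × 5.67×10⁻⁸ × 3.548×10¹⁰).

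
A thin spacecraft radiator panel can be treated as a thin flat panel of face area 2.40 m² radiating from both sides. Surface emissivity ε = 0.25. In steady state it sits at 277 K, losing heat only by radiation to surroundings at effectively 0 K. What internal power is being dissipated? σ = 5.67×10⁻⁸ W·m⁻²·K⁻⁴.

Steady state: P = εσA T⁴.
A = 2·2.40 = 4.800 m²; T⁴ = (277)⁴ = 5.887×10⁹ K⁴.
P = 0.25 × 5.67×10⁻⁸ × 4.800 × 5.887×10⁹.

P ≈ 401 W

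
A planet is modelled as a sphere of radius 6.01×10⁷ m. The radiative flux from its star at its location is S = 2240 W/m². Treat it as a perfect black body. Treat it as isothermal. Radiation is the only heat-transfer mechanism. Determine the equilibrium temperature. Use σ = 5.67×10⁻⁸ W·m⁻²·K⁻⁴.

At equilibrium, absorbed power = emitted power.
Absorbing cross-section = πr² = 1.135×10¹⁶ m²; emitting surface = 4πr² = 4.539×10¹⁶ m² (ratio 4).
S·A_cross = εσ·A_surf·T⁴  ⇒  T⁴ = S/(4σ).
T⁴ = 1.00·2240/(4·5.67×10⁻⁸) = 9.877×10⁹ K⁴.
T = (9.877×10⁹)^(1/4).

T ≈ 315 K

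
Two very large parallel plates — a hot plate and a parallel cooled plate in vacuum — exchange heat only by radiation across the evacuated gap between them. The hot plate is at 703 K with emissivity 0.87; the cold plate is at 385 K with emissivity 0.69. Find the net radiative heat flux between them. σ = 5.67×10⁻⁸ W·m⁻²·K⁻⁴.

q ≈ 7880 W/m²

For two infinite grey parallel plates, q = σ(T₁⁴ − T₂⁴)/(1/ε₁ + 1/ε₂ − 1).
T₁⁴ − T₂⁴ = 2.442×10¹¹ − 2.197×10¹⁰ = 2.223×10¹¹ K⁴.
1/ε₁ + 1/ε₂ − 1 = 1.149 + 1.449 − 1 = 1.599.
q = 5.67×10⁻⁸ × 2.223×10¹¹ / 1.599.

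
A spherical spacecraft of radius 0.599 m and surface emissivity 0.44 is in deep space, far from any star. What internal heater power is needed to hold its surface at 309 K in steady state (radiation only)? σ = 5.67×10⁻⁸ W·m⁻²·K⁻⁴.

P ≈ 1030 W

P = εσ·4πr²·T⁴.
4πr² = 4.509 m²; T⁴ = 9.117×10⁹ K⁴.
P = 0.44·5.67×10⁻⁸·4.509·9.117×10⁹.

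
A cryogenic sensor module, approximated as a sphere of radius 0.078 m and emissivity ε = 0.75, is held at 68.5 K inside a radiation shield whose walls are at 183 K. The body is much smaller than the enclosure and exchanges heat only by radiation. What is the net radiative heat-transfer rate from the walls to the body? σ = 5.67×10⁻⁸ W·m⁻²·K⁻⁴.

For a small grey body in a large enclosure: P_net = εσA(T_body⁴ − T_wall⁴).
A = 4πr² = 0.07645 m²; T_body⁴ − T_wall⁴ = 2.202×10⁷ − 1.122×10⁹ = -1.099×10⁹ K⁴.
|P_net| = 0.75·5.67×10⁻⁸·0.07645·1.099×10⁹.

P_net ≈ 3.57 W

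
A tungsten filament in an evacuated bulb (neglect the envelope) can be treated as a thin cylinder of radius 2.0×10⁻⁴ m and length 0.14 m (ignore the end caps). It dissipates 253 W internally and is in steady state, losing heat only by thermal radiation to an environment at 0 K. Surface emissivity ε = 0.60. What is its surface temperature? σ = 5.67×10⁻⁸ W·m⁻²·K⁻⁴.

T ≈ 2550 K

Steady state: internal power = radiated power, P = εσA T⁴.
Radiating area A = 2πrL = 1.759×10⁻⁴ m².
T⁴ = P/(εσA) = 253/(0.60·5.67×10⁻⁸·1.759×10⁻⁴) = 4.227×10¹³ K⁴.
T = (4.227×10¹³)^(1/4).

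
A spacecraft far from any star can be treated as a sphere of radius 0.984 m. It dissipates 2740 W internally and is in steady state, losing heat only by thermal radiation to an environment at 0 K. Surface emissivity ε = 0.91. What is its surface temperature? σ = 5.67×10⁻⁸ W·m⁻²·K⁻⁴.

T ≈ 257 K

Steady state: internal power = radiated power, P = εσA T⁴.
Radiating area A = 4πr² = 12.17 m².
T⁴ = P/(εσA) = 2740/(0.91·5.67×10⁻⁸·12.17) = 4.364×10⁹ K⁴.
T = (4.364×10⁹)^(1/4).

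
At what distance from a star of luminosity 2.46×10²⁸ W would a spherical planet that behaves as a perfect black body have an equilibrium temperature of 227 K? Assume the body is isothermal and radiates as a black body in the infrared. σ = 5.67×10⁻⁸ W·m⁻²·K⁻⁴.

For an isothermal black-emitting sphere, (1−a)S·πr² = σ·4πr²·T⁴ ⇒ S = 4σT⁴/(1−a).
S = 4·5.67×10⁻⁸·(227)⁴/1.00 = 602.2 W/m².
Flux falls as S = L/(4πd²), so d = √(L/(4πS)) = √(2.46×10²⁸/(4π·602.2)).

d ≈ 1.80×10¹² m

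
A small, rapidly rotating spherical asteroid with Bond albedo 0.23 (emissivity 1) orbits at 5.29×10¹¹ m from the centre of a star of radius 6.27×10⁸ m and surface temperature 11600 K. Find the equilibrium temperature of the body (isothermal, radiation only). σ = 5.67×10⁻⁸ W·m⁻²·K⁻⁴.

T ≈ 265 K

The star's surface emits σT_*⁴; at distance d the flux is S = σT_*⁴(R_*/d)².
S = 5.67×10⁻⁸·(11600)⁴·(6.27×10⁸/5.29×10¹¹)² = 1442 W/m².
For an isothermal sphere T⁴ = (1−a)S/(4σ) = 4.897×10⁹ K⁴.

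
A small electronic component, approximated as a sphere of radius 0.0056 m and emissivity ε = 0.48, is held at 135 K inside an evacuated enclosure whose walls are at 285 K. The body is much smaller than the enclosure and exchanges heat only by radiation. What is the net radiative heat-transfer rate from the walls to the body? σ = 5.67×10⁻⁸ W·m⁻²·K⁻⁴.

P_net ≈ 0.0672 W

For a small grey body in a large enclosure: P_net = εσA(T_body⁴ − T_wall⁴).
A = 4πr² = 3.941×10⁻⁴ m²; T_body⁴ − T_wall⁴ = 3.322×10⁸ − 6.598×10⁹ = -6.265×10⁹ K⁴.
|P_net| = 0.48·5.67×10⁻⁸·3.941×10⁻⁴·6.265×10⁹.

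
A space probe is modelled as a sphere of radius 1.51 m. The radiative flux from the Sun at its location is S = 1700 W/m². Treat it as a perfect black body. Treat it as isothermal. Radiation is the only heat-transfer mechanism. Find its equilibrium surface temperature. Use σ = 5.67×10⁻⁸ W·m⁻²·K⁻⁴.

T ≈ 294 K

At equilibrium, absorbed power = emitted power.
Absorbing cross-section = πr² = 7.163 m²; emitting surface = 4πr² = 28.65 m² (ratio 4).
S·A_cross = εσ·A_surf·T⁴  ⇒  T⁴ = S/(4σ).
T⁴ = 1.00·1700/(4·5.67×10⁻⁸) = 7.496×10⁹ K⁴.
T = (7.496×10⁹)^(1/4).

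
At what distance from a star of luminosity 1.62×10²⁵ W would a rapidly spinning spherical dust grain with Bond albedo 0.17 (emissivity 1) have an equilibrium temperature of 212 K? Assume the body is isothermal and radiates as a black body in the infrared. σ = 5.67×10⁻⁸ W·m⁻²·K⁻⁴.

d ≈ 4.83×10¹⁰ m

For an isothermal black-emitting sphere, (1−a)S·πr² = σ·4πr²·T⁴ ⇒ S = 4σT⁴/(1−a).
S = 4·5.67×10⁻⁸·(212)⁴/0.830 = 552.0 W/m².
Flux falls as S = L/(4πd²), so d = √(L/(4πS)) = √(1.62×10²⁵/(4π·552.0)).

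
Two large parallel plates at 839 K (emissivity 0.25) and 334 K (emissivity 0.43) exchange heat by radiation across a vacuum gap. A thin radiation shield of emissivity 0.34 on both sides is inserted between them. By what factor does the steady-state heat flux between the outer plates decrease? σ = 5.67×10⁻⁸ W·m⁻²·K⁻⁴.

factor ≈ 1.92

Without shield: q₀ = σΔ(T⁴)/(1/ε₁+1/ε₂−1) with denominator 5.326.
With shield the two gaps are in series; the resistances add: (1/ε₁+1/ε_s−1)+(1/ε_s+1/ε₂−1) = 5.941+4.267 = 10.21.
Heat-flux ratio q₀/q = 10.21/5.326.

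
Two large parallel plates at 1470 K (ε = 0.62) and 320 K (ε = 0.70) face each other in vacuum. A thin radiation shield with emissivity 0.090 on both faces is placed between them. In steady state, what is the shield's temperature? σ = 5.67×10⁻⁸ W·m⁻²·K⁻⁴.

T_s ≈ 1230 K

In steady state the net flux on the hot side equals that on the cold side.
σ(T₁⁴−T_s⁴)/D₁ = σ(T_s⁴−T₂⁴)/D₂, with D₁ = 1/ε₁+1/ε_s−1 = 11.72, D₂ = 1/ε_s+1/ε₂−1 = 11.54.
Solve for T_s⁴: T_s⁴ = (D₂·T₁⁴ + D₁·T₂⁴)/(D₁+D₂) = 2.322×10¹² K⁴.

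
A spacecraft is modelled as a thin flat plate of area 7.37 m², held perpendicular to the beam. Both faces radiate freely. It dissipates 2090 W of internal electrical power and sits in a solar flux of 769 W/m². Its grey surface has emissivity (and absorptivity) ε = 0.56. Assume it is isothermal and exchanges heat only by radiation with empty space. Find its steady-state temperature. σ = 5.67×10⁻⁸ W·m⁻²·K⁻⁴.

At steady state, absorbed solar power + internal power = radiated power.
Absorbed: α·S·A_cross = 0.56·769·7.370 = 3174 W (cross-section A).
Total input = 3174 + 2090 = 5264 W.
Radiated: εσ·A_surf·T⁴ with A_surf = 2A = 14.74 m².
T⁴ = 5264/(0.56·5.67×10⁻⁸·14.74) = 1.125×10¹⁰ K⁴.

T ≈ 326 K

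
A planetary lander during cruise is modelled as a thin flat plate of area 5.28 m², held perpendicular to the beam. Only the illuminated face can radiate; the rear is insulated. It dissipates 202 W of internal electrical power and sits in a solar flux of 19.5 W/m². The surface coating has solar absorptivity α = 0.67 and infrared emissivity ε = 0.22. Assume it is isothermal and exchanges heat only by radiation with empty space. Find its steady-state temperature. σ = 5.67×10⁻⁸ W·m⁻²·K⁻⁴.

T ≈ 253 K

At steady state, absorbed solar power + internal power = radiated power.
Absorbed: α·S·A_cross = 0.67·19.5·5.280 = 68.98 W (cross-section A).
Total input = 68.98 + 202 = 271.0 W.
Radiated: εσ·A_surf·T⁴ with A_surf = A = 5.280 m².
T⁴ = 271.0/(0.22·5.67×10⁻⁸·5.280) = 4.114×10⁹ K⁴.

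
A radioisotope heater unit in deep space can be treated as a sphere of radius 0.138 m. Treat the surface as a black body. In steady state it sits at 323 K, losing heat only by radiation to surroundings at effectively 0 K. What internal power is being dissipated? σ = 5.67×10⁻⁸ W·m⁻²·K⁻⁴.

P ≈ 148 W

Steady state: P = εσA T⁴.
A = 4πr² = 0.2393 m²; T⁴ = (323)⁴ = 1.088×10¹⁰ K⁴.
P = 1.0 × 5.67×10⁻⁸ × 0.2393 × 1.088×10¹⁰.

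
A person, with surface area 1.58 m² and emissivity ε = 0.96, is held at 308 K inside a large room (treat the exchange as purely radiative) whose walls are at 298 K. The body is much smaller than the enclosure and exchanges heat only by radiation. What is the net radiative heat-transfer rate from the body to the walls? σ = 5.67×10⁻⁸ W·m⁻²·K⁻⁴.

For a small grey body in a large enclosure: P_net = εσA(T_body⁴ − T_wall⁴).
A = 1.58 m²; T_body⁴ − T_wall⁴ = 8.999×10⁹ − 7.886×10⁹ = 1.113×10⁹ K⁴.
|P_net| = 0.96·5.67×10⁻⁸·1.580·1.113×10⁹.

P_net ≈ 95.7 W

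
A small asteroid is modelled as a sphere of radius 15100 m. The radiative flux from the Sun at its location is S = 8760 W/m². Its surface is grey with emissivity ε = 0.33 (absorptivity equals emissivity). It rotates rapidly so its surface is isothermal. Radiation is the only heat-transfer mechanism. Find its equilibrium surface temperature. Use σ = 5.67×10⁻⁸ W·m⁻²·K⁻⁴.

T ≈ 443 K

At equilibrium, absorbed power = emitted power.
Absorbing cross-section = πr² = 7.163×10⁸ m²; emitting surface = 4πr² = 2.865×10⁹ m² (ratio 4).
εS·A_cross = εσ·A_surf·T⁴  ⇒  T⁴ = S/(4σ)   (ε cancels).
T⁴ = 8760/(4·5.67×10⁻⁸) = 3.862×10¹⁰ K⁴.
T = (3.862×10¹⁰)^(1/4).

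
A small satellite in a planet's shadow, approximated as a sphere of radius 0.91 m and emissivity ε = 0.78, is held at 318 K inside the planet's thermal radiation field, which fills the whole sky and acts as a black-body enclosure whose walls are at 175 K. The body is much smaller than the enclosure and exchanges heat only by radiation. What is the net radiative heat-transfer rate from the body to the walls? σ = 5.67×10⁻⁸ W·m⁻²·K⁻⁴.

For a small grey body in a large enclosure: P_net = εσA(T_body⁴ − T_wall⁴).
A = 4πr² = 10.41 m²; T_body⁴ − T_wall⁴ = 1.023×10¹⁰ − 9.379×10⁸ = 9.288×10⁹ K⁴.
|P_net| = 0.78·5.67×10⁻⁸·10.41·9.288×10⁹.

P_net ≈ 4270 W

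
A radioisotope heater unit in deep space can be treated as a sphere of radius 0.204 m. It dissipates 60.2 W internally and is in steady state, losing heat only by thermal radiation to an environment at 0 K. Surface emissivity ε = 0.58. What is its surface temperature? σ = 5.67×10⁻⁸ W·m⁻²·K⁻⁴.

Steady state: internal power = radiated power, P = εσA T⁴.
Radiating area A = 4πr² = 0.5230 m².
T⁴ = P/(εσA) = 60.2/(0.58·5.67×10⁻⁸·0.5230) = 3.500×10⁹ K⁴.
T = (3.500×10⁹)^(1/4).

T ≈ 243 K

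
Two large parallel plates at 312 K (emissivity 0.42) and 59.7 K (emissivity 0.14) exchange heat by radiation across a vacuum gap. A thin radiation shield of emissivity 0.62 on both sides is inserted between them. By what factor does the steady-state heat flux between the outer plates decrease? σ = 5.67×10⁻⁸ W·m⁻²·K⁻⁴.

factor ≈ 1.26

Without shield: q₀ = σΔ(T⁴)/(1/ε₁+1/ε₂−1) with denominator 8.524.
With shield the two gaps are in series; the resistances add: (1/ε₁+1/ε_s−1)+(1/ε_s+1/ε₂−1) = 2.994+7.756 = 10.75.
Heat-flux ratio q₀/q = 10.75/8.524.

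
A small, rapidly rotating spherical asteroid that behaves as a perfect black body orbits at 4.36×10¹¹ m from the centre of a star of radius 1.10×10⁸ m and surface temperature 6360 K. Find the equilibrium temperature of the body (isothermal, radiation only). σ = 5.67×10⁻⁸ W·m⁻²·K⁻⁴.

The star's surface emits σT_*⁴; at distance d the flux is S = σT_*⁴(R_*/d)².
S = 5.67×10⁻⁸·(6360)⁴·(1.10×10⁸/4.36×10¹¹)² = 5.905 W/m².
For an isothermal sphere T⁴ = (1−a)S/(4σ) = 2.604×10⁷ K⁴.

T ≈ 71.4 K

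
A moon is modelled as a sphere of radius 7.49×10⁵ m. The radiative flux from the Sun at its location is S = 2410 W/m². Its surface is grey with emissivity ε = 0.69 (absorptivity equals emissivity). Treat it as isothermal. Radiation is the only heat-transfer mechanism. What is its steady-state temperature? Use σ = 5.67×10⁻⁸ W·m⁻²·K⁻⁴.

T ≈ 321 K

At equilibrium, absorbed power = emitted power.
Absorbing cross-section = πr² = 1.762×10¹² m²; emitting surface = 4πr² = 7.050×10¹² m² (ratio 4).
εS·A_cross = εσ·A_surf·T⁴  ⇒  T⁴ = S/(4σ)   (ε cancels).
T⁴ = 2410/(4·5.67×10⁻⁸) = 1.063×10¹⁰ K⁴.
T = (1.063×10¹⁰)^(1/4).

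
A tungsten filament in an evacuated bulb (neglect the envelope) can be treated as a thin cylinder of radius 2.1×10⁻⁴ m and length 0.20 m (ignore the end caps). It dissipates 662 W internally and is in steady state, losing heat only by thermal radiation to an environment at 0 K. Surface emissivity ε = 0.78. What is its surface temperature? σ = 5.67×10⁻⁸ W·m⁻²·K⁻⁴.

T ≈ 2740 K

Steady state: internal power = radiated power, P = εσA T⁴.
Radiating area A = 2πrL = 2.639×10⁻⁴ m².
T⁴ = P/(εσA) = 662/(0.78·5.67×10⁻⁸·2.639×10⁻⁴) = 5.672×10¹³ K⁴.
T = (5.672×10¹³)^(1/4).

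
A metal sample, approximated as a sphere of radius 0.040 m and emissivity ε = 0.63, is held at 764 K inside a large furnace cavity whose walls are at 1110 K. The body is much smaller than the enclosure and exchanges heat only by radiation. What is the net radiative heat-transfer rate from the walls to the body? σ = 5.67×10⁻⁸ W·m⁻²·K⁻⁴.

P_net ≈ 846 W

For a small grey body in a large enclosure: P_net = εσA(T_body⁴ − T_wall⁴).
A = 4πr² = 0.02011 m²; T_body⁴ − T_wall⁴ = 3.407×10¹¹ − 1.518×10¹² = -1.177×10¹² K⁴.
|P_net| = 0.63·5.67×10⁻⁸·0.02011·1.177×10¹².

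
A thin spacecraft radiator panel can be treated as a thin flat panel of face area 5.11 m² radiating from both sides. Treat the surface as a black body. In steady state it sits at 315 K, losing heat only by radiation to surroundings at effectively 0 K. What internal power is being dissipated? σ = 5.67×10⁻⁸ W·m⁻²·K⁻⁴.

Steady state: P = εσA T⁴.
A = 2·5.11 = 10.22 m²; T⁴ = (315)⁴ = 9.846×10⁹ K⁴.
P = 1.0 × 5.67×10⁻⁸ × 10.22 × 9.846×10⁹.

P ≈ 5710 W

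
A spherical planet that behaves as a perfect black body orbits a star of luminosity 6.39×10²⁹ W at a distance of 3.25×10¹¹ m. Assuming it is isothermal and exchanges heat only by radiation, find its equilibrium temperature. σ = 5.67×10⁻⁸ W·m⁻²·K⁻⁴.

First find the stellar flux at distance d: S = L/(4πd²) = 6.39×10²⁹/(4π·(3.25×10¹¹)²) = 4.814×10⁵ W/m².
For an isothermal sphere, absorbed (1−a)S·πr² = emitted σ·4πr²·T⁴, so T⁴ = (1−a)S/(4σ).
T⁴ = 1.00·4.814×10⁵/(4·5.67×10⁻⁸) = 2.123×10¹² K⁴.

T ≈ 1210 K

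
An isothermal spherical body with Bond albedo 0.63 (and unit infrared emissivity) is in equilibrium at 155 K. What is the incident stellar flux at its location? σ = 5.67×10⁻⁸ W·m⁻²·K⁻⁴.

S ≈ 354 W/m²

(1−a)S·πr² = σ·4πr²·T⁴ ⇒ S = 4σT⁴/(1−a).
S = 4·5.67×10⁻⁸·5.772×10⁸/0.370.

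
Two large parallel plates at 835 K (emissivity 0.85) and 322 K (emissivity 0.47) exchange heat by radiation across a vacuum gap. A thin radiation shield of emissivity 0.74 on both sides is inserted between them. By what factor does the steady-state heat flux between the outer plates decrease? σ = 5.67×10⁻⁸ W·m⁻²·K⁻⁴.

Without shield: q₀ = σΔ(T⁴)/(1/ε₁+1/ε₂−1) with denominator 2.304.
With shield the two gaps are in series; the resistances add: (1/ε₁+1/ε_s−1)+(1/ε_s+1/ε₂−1) = 1.528+2.479 = 4.007.
Heat-flux ratio q₀/q = 4.007/2.304.

factor ≈ 1.74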